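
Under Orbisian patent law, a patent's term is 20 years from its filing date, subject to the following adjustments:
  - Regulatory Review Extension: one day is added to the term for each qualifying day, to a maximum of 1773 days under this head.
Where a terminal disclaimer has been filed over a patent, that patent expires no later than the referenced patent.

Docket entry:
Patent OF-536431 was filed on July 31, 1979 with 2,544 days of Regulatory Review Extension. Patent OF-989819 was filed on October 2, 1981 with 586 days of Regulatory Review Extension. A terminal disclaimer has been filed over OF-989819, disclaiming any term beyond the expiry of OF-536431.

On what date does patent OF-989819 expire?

2003-05-11

Natural term of OF-989819:
  Base: filing + 20 years → 2 October 2001.
  Regulatory Review Extension: 586 days (within the 1773-day cap) → +586 days → 11 May 2003.
Expiry of referenced patent OF-536431:
  Base: filing + 20 years → 31 July 1999.
  Regulatory Review Extension: 2544 days claimed exceeds the 1773-day cap, so +1773 days → 7 June 2004.
Terminal disclaimer: OF-989819 expires on the earlier of 11 May 2003 and 7 June 2004.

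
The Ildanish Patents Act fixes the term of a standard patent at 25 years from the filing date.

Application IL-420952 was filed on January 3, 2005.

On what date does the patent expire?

Filing date + 25 years → 3 January 2030.

January 3, 2030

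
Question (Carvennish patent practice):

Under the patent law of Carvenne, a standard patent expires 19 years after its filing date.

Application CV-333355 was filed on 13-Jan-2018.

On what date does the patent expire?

Filing date + 19 years → 13 January 2037.

2037-01-13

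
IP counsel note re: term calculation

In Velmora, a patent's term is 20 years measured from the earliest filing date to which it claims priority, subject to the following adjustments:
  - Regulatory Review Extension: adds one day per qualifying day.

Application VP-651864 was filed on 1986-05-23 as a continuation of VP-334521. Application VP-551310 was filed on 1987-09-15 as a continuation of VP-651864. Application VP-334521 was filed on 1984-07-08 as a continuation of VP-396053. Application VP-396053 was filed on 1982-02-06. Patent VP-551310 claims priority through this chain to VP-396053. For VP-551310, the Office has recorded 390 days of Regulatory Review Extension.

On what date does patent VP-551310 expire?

Earliest priority filing: 6 February 1982.
Base term: 6 February 1982 + 20 years → 6 February 2002.
Regulatory Review Extension: +390 days → 3 March 2003.

March 3, 2003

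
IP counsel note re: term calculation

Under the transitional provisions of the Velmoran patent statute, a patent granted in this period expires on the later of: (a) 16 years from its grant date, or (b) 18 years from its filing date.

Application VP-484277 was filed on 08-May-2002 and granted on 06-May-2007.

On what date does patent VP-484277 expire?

(a) grant + 16 years → 6 May 2023.
(b) filing + 18 years → 8 May 2020.
Later of the two: 6 May 2023.

May 6, 2023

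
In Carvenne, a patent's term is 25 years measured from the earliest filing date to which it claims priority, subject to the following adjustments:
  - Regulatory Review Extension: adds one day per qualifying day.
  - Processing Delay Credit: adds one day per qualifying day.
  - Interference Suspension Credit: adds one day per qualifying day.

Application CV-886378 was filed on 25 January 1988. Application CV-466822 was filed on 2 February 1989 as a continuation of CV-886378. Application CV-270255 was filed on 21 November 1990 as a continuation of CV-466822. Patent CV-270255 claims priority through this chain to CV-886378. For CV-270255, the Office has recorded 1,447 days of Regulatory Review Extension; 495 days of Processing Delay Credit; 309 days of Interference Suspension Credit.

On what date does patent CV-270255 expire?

Earliest priority filing: 25 January 1988.
Base term: 25 January 1988 + 25 years → 25 January 2013.
Regulatory Review Extension: +1447 days → 11 January 2017.
Processing Delay Credit: +495 days → 21 May 2018.
Interference Suspension Credit: +309 days → 26 March 2019.

2019-03-26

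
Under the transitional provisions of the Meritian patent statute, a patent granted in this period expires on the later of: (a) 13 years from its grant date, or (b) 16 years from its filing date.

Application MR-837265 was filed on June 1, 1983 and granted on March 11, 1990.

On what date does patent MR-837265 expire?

(a) grant + 13 years → 11 March 2003.
(b) filing + 16 years → 1 June 1999.
Later of the two: 11 March 2003.

2003-03-11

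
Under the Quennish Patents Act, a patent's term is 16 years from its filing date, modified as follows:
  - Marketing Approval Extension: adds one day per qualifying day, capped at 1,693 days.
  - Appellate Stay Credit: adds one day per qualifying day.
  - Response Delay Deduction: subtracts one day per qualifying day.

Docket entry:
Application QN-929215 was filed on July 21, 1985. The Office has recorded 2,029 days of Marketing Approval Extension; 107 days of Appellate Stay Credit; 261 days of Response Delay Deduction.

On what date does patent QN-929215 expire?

Base term: filing date + 16 years → 21 July 2001.
Marketing Approval Extension: 2029 days claimed exceeds the 1693-day cap, so +1693 days → 10 March 2006.
Appellate Stay Credit: +107 days → 25 June 2006.
Response Delay Deduction: −261 days → 7 October 2005.

October 7, 2005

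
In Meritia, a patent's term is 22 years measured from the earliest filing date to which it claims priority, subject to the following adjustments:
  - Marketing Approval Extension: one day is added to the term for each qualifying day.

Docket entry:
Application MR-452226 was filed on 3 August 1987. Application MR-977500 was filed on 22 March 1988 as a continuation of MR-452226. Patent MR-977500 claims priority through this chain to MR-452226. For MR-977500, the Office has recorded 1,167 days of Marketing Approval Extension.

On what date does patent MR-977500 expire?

October 13, 2012

Earliest priority filing: 3 August 1987.
Base term: 3 August 1987 + 22 years → 3 August 2009.
Marketing Approval Extension: +1167 days → 13 October 2012.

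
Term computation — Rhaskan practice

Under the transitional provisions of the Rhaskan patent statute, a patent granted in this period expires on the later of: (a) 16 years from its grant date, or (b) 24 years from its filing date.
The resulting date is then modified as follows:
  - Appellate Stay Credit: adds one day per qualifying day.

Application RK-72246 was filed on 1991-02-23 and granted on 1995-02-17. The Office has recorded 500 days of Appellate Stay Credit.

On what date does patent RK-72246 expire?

July 7, 2016

(a) grant + 16 years → 17 February 2011.
(b) filing + 24 years → 23 February 2015.
Later of the two: 23 February 2015.
Appellate Stay Credit: +500 days → 7 July 2016.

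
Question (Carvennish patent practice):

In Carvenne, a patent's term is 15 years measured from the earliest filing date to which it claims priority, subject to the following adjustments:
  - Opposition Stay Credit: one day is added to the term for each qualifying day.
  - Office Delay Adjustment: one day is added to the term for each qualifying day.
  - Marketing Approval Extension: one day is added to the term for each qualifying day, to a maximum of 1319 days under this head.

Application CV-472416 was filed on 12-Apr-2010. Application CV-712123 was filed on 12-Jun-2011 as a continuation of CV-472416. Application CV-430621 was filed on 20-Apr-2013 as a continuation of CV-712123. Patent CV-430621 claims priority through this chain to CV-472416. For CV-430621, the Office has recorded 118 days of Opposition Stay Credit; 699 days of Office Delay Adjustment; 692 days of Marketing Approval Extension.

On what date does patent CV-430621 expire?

Earliest priority filing: 12 April 2010.
Base term: 12 April 2010 + 15 years → 12 April 2025.
Opposition Stay Credit: +118 days → 8 August 2025.
Office Delay Adjustment: +699 days → 8 July 2027.
Marketing Approval Extension: 692 days (within the 1319-day cap) → +692 days → 30 May 2029.

2029-05-30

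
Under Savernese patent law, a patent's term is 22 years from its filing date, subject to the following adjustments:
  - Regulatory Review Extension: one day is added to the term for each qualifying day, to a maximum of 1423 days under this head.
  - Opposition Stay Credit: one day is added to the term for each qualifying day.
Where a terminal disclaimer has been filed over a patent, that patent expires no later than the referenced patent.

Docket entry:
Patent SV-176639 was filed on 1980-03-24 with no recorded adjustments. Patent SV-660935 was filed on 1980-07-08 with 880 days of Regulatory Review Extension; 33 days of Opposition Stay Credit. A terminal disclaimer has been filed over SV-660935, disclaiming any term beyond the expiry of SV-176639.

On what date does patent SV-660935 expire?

March 24, 2002

Natural term of SV-660935:
  Base: filing + 22 years → 8 July 2002.
  Regulatory Review Extension: 880 days (within the 1423-day cap) → +880 days → 4 December 2004.
  Opposition Stay Credit: +33 days → 6 January 2005.
Expiry of referenced patent SV-176639:
  Base: filing + 22 years → 24 March 2002.
Terminal disclaimer: SV-660935 expires on the earlier of 6 January 2005 and 24 March 2002.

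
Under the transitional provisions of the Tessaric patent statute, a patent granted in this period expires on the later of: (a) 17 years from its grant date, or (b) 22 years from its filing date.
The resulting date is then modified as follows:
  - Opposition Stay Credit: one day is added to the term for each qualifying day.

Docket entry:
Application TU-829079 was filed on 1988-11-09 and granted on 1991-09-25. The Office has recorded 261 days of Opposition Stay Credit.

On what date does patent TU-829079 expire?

July 28, 2011

(a) grant + 17 years → 25 September 2008.
(b) filing + 22 years → 9 November 2010.
Later of the two: 9 November 2010.
Opposition Stay Credit: +261 days → 28 July 2011.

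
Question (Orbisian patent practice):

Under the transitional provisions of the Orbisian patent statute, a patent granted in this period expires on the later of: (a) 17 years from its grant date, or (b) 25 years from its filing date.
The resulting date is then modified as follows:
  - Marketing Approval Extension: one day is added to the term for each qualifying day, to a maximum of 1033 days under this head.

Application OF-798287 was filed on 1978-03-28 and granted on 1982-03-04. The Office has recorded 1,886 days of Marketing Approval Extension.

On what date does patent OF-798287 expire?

(a) grant + 17 years → 4 March 1999.
(b) filing + 25 years → 28 March 2003.
Later of the two: 28 March 2003.
Marketing Approval Extension: 1886 days claimed exceeds the 1033-day cap, so +1033 days → 24 January 2006.

January 24, 2006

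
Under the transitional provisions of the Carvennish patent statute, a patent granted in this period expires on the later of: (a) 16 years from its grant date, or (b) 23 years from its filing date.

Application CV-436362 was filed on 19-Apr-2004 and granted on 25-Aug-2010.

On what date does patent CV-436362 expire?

(a) grant + 16 years → 25 August 2026.
(b) filing + 23 years → 19 April 2027.
Later of the two: 19 April 2027.

2027-04-19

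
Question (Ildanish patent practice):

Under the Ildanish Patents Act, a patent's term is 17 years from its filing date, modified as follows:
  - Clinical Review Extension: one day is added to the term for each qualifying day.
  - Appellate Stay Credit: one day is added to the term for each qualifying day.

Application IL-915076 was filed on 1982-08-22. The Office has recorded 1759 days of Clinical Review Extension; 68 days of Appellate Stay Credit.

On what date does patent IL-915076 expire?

Base term: filing date + 17 years → 22 August 1999.
Clinical Review Extension: +1759 days → 15 June 2004.
Appellate Stay Credit: +68 days → 22 August 2004.

August 22, 2004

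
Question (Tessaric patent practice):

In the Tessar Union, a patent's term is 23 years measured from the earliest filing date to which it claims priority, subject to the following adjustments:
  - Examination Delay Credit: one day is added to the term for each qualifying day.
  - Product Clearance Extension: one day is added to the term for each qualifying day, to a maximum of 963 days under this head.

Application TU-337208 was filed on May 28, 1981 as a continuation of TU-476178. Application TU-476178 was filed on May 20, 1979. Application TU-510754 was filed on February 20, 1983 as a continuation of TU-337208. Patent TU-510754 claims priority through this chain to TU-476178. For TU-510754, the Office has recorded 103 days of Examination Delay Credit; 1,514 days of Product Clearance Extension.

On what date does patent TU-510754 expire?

2005-04-20

Earliest priority filing: 20 May 1979.
Base term: 20 May 1979 + 23 years → 20 May 2002.
Examination Delay Credit: +103 days → 31 August 2002.
Product Clearance Extension: 1514 days claimed exceeds the 963-day cap, so +963 days → 20 April 2005.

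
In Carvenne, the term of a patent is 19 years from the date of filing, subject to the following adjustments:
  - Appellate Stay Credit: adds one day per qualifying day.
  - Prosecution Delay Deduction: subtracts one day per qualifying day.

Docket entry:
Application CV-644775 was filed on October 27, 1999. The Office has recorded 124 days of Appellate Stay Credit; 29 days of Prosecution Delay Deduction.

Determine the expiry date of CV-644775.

Base term: filing date + 19 years → 27 October 2018.
Appellate Stay Credit: +124 days → 28 February 2019.
Prosecution Delay Deduction: −29 days → 30 January 2019.

2019-01-30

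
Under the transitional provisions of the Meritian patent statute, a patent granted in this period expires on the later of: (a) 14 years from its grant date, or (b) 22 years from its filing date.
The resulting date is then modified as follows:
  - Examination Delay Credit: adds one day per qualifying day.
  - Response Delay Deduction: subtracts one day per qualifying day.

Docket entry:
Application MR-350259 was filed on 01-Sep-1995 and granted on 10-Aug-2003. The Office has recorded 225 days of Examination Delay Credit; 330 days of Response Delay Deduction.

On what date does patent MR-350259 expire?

May 19, 2017

(a) grant + 14 years → 10 August 2017.
(b) filing + 22 years → 1 September 2017.
Later of the two: 1 September 2017.
Examination Delay Credit: +225 days → 14 April 2018.
Response Delay Deduction: −330 days → 19 May 2017.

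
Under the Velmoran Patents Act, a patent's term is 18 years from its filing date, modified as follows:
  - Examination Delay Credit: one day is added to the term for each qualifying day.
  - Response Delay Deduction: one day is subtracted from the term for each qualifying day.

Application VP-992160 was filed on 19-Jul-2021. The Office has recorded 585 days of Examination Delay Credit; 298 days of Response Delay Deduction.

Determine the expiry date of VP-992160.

May 1, 2040

Base term: filing date + 18 years → 19 July 2039.
Examination Delay Credit: +585 days → 23 February 2041.
Response Delay Deduction: −298 days → 1 May 2040.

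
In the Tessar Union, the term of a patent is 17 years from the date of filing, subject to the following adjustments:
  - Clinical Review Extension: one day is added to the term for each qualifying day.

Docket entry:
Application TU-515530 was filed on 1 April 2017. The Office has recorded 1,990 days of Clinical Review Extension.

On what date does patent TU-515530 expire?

September 12, 2039

Base term: filing date + 17 years → 1 April 2034.
Clinical Review Extension: +1990 days → 12 September 2039.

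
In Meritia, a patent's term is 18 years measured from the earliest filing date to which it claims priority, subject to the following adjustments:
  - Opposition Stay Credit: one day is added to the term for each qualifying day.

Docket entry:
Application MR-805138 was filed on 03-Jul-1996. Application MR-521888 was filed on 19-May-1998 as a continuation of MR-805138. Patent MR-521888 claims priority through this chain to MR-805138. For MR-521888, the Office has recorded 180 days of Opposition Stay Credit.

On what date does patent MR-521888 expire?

Earliest priority filing: 3 July 1996.
Base term: 3 July 1996 + 18 years → 3 July 2014.
Opposition Stay Credit: +180 days → 30 December 2014.

2014-12-30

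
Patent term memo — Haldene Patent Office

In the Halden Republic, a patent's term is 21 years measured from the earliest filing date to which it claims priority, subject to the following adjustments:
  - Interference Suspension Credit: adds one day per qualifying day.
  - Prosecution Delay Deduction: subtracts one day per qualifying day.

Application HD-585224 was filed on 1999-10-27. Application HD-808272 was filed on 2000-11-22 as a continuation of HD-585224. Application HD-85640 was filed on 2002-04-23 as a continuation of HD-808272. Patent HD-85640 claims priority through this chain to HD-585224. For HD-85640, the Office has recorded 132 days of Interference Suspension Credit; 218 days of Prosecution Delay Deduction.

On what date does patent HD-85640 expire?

Earliest priority filing: 27 October 1999.
Base term: 27 October 1999 + 21 years → 27 October 2020.
Interference Suspension Credit: +132 days → 8 March 2021.
Prosecution Delay Deduction: −218 days → 2 August 2020.

2020-08-02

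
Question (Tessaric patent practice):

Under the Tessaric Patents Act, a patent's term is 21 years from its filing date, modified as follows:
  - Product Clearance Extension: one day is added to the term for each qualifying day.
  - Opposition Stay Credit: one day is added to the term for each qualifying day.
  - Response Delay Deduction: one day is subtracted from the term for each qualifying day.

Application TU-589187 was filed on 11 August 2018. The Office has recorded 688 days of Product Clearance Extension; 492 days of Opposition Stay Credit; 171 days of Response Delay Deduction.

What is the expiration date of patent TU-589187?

Base term: filing date + 21 years → 11 August 2039.
Product Clearance Extension: +688 days → 29 June 2041.
Opposition Stay Credit: +492 days → 3 November 2042.
Response Delay Deduction: −171 days → 16 May 2042.

May 16, 2042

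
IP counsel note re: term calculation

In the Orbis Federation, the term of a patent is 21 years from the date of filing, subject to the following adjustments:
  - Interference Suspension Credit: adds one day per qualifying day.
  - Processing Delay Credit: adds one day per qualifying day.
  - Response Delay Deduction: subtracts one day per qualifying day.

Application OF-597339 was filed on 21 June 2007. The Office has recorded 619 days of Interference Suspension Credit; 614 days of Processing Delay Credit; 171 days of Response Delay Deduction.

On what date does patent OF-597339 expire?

Base term: filing date + 21 years → 21 June 2028.
Interference Suspension Credit: +619 days → 2 March 2030.
Processing Delay Credit: +614 days → 6 November 2031.
Response Delay Deduction: −171 days → 19 May 2031.

May 19, 2031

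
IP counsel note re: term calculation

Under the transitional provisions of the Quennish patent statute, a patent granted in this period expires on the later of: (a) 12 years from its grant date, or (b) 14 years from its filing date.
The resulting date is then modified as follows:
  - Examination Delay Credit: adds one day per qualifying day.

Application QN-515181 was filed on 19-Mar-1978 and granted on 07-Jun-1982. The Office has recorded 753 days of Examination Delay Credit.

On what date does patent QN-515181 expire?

June 29, 1996

(a) grant + 12 years → 7 June 1994.
(b) filing + 14 years → 19 March 1992.
Later of the two: 7 June 1994.
Examination Delay Credit: +753 days → 29 June 1996.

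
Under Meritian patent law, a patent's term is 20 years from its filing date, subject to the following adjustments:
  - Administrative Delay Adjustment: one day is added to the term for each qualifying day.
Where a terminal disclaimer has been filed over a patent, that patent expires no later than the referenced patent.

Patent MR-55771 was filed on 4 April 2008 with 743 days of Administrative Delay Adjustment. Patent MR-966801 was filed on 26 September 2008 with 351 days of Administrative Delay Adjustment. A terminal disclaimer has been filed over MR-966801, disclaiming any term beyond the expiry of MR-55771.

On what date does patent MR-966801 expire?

Natural term of MR-966801:
  Base: filing + 20 years → 26 September 2028.
  Administrative Delay Adjustment: +351 days → 12 September 2029.
Expiry of referenced patent MR-55771:
  Base: filing + 20 years → 4 April 2028.
  Administrative Delay Adjustment: +743 days → 17 April 2030.
Terminal disclaimer: MR-966801 expires on the earlier of 12 September 2029 and 17 April 2030.

2029-09-12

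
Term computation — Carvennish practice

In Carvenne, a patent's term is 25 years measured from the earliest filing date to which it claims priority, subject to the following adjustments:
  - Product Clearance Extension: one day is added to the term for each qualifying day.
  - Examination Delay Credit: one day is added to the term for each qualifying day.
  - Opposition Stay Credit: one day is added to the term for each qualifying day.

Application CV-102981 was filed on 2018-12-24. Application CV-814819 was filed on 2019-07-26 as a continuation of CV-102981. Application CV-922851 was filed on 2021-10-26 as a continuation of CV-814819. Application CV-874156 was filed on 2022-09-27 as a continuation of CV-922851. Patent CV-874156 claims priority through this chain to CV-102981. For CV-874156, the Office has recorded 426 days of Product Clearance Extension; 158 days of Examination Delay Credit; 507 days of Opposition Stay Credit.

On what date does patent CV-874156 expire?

Earliest priority filing: 24 December 2018.
Base term: 24 December 2018 + 25 years → 24 December 2043.
Product Clearance Extension: +426 days → 22 February 2045.
Examination Delay Credit: +158 days → 30 July 2045.
Opposition Stay Credit: +507 days → 19 December 2046.

December 19, 2046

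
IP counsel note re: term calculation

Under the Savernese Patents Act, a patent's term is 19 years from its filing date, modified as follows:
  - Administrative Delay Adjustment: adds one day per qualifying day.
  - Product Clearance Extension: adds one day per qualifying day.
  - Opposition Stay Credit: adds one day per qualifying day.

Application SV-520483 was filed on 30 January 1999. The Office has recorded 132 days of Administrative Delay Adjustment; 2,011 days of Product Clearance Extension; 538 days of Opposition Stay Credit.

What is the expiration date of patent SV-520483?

June 3, 2025

Base term: filing date + 19 years → 30 January 2018.
Administrative Delay Adjustment: +132 days → 11 June 2018.
Product Clearance Extension: +2011 days → 13 December 2023.
Opposition Stay Credit: +538 days → 3 June 2025.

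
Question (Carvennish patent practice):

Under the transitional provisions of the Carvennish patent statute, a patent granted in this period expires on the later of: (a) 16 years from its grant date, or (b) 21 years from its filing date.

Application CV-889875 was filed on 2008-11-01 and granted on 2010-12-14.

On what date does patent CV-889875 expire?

November 1, 2029

(a) grant + 16 years → 14 December 2026.
(b) filing + 21 years → 1 November 2029.
Later of the two: 1 November 2029.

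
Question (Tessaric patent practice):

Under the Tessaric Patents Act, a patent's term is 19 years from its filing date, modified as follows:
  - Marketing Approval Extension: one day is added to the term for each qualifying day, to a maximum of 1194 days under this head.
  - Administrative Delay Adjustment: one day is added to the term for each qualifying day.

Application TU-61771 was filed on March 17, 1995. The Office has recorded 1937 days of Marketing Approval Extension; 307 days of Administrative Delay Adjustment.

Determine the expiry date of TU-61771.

2018-04-26

Base term: filing date + 19 years → 17 March 2014.
Marketing Approval Extension: 1937 days claimed exceeds the 1194-day cap, so +1194 days → 23 June 2017.
Administrative Delay Adjustment: +307 days → 26 April 2018.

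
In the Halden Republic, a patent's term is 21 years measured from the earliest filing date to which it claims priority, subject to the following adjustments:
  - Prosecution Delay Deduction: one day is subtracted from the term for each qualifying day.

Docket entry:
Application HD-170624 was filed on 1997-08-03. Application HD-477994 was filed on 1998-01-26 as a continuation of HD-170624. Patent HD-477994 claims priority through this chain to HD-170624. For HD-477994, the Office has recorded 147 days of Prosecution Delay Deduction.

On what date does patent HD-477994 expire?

2018-03-09

Earliest priority filing: 3 August 1997.
Base term: 3 August 1997 + 21 years → 3 August 2018.
Prosecution Delay Deduction: −147 days → 9 March 2018.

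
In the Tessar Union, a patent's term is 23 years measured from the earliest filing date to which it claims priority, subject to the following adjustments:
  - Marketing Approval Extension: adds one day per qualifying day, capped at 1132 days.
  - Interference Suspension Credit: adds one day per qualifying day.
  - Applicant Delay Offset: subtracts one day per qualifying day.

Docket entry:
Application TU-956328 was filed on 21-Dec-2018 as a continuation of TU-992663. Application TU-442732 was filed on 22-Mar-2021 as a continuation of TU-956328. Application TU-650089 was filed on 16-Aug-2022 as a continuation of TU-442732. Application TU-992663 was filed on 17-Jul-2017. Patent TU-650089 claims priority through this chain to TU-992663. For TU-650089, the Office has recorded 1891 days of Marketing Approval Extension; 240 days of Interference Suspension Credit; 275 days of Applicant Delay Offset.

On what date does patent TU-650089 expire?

2043-07-19

Earliest priority filing: 17 July 2017.
Base term: 17 July 2017 + 23 years → 17 July 2040.
Marketing Approval Extension: 1891 days claimed exceeds the 1132-day cap, so +1132 days → 23 August 2043.
Interference Suspension Credit: +240 days → 19 April 2044.
Applicant Delay Offset: −275 days → 19 July 2043.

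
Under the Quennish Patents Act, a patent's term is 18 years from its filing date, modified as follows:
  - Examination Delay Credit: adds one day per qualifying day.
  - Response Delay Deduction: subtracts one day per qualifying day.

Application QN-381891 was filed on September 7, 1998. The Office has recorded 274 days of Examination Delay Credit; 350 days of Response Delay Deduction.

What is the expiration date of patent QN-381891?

June 23, 2016

Base term: filing date + 18 years → 7 September 2016.
Examination Delay Credit: +274 days → 8 June 2017.
Response Delay Deduction: −350 days → 23 June 2016.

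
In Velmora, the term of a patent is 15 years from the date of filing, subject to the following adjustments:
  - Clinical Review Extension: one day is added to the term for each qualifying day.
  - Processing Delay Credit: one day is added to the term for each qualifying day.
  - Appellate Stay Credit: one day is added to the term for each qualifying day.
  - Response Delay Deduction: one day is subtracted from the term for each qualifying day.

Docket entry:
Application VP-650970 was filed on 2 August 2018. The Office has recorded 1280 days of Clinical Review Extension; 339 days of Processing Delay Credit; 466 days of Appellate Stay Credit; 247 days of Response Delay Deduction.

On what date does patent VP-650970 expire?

2038-08-14

Base term: filing date + 15 years → 2 August 2033.
Clinical Review Extension: +1280 days → 2 February 2037.
Processing Delay Credit: +339 days → 7 January 2038.
Appellate Stay Credit: +466 days → 18 April 2039.
Response Delay Deduction: −247 days → 14 August 2038.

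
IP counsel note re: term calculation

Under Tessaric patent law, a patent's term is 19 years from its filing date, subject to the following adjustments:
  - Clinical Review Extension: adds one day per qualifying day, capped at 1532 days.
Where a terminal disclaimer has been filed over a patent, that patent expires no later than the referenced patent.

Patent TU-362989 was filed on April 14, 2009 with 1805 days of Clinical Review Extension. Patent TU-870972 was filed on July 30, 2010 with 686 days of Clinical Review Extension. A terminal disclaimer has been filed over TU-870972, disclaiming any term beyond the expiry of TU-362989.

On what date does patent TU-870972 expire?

Natural term of TU-870972:
  Base: filing + 19 years → 30 July 2029.
  Clinical Review Extension: 686 days (within the 1532-day cap) → +686 days → 16 June 2031.
Expiry of referenced patent TU-362989:
  Base: filing + 19 years → 14 April 2028.
  Clinical Review Extension: 1805 days claimed exceeds the 1532-day cap, so +1532 days → 24 June 2032.
Terminal disclaimer: TU-870972 expires on the earlier of 16 June 2031 and 24 June 2032.

2031-06-16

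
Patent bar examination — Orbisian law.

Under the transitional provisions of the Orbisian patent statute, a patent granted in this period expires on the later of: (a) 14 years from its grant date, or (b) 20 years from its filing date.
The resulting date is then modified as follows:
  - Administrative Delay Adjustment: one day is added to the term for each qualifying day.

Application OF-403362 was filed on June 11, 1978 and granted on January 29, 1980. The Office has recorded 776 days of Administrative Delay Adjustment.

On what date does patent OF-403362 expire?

(a) grant + 14 years → 29 January 1994.
(b) filing + 20 years → 11 June 1998.
Later of the two: 11 June 1998.
Administrative Delay Adjustment: +776 days → 26 July 2000.

2000-07-26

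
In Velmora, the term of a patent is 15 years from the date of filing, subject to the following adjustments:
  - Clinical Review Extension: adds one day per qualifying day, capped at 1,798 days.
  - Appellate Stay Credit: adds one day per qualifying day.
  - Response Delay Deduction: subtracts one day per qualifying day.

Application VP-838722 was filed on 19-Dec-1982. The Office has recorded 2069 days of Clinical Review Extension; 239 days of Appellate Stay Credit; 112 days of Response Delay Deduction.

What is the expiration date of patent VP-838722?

Base term: filing date + 15 years → 19 December 1997.
Clinical Review Extension: 2069 days claimed exceeds the 1798-day cap, so +1798 days → 21 November 2002.
Appellate Stay Credit: +239 days → 18 July 2003.
Response Delay Deduction: −112 days → 28 March 2003.

2003-03-28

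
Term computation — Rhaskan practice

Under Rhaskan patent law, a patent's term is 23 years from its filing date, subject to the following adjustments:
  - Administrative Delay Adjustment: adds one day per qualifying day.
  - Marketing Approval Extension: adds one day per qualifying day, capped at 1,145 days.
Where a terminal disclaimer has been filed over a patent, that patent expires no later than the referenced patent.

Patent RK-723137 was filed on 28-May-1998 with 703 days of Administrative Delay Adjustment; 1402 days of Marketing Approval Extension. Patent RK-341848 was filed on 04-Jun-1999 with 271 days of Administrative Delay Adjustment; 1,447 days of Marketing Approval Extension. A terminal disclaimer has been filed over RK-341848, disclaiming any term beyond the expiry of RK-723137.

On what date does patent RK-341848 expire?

Natural term of RK-341848:
  Base: filing + 23 years → 4 June 2022.
  Administrative Delay Adjustment: +271 days → 2 March 2023.
  Marketing Approval Extension: 1447 days claimed exceeds the 1145-day cap, so +1145 days → 20 April 2026.
Expiry of referenced patent RK-723137:
  Base: filing + 23 years → 28 May 2021.
  Administrative Delay Adjustment: +703 days → 1 May 2023.
  Marketing Approval Extension: 1402 days claimed exceeds the 1145-day cap, so +1145 days → 19 June 2026.
Terminal disclaimer: RK-341848 expires on the earlier of 20 April 2026 and 19 June 2026.

2026-04-20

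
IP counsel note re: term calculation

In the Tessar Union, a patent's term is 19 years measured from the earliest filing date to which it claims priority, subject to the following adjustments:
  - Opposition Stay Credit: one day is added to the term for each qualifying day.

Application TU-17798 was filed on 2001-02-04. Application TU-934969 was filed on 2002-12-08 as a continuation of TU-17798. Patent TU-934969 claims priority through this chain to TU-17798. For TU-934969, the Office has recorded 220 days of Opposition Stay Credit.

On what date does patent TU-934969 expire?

September 11, 2020

Earliest priority filing: 4 February 2001.
Base term: 4 February 2001 + 19 years → 4 February 2020.
Opposition Stay Credit: +220 days → 11 September 2020.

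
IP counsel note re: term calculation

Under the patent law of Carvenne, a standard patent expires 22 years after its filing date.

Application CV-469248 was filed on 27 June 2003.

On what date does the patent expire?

2025-06-27

Filing date + 22 years → 27 June 2025.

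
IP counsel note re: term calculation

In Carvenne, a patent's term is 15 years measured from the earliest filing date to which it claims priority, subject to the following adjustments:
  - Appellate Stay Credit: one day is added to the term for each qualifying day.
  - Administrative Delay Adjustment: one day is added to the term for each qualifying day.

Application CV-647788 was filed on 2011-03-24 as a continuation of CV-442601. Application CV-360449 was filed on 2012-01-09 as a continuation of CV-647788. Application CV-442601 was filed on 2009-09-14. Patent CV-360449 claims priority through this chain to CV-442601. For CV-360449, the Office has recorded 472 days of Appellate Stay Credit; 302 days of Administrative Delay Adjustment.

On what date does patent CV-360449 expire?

Earliest priority filing: 14 September 2009.
Base term: 14 September 2009 + 15 years → 14 September 2024.
Appellate Stay Credit: +472 days → 30 December 2025.
Administrative Delay Adjustment: +302 days → 28 October 2026.

October 28, 2026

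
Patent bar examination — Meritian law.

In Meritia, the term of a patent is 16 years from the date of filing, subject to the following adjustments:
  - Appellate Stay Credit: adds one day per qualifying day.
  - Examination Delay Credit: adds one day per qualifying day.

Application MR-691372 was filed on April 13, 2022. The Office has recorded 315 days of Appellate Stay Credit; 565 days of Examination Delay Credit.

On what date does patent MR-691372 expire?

Base term: filing date + 16 years → 13 April 2038.
Appellate Stay Credit: +315 days → 22 February 2039.
Examination Delay Credit: +565 days → 9 September 2040.

September 9, 2040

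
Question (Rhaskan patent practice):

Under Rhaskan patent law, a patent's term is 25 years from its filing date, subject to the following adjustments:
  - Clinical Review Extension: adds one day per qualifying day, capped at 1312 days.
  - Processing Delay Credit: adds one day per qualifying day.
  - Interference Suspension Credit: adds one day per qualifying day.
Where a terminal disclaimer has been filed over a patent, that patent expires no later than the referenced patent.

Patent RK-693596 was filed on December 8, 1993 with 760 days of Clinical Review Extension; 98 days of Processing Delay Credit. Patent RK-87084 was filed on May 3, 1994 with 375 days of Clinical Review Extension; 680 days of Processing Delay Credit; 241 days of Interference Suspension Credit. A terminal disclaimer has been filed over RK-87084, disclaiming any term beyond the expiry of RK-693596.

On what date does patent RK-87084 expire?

2021-04-14

Natural term of RK-87084:
  Base: filing + 25 years → 3 May 2019.
  Clinical Review Extension: 375 days (within the 1312-day cap) → +375 days → 12 May 2020.
  Processing Delay Credit: +680 days → 23 March 2022.
  Interference Suspension Credit: +241 days → 19 November 2022.
Expiry of referenced patent RK-693596:
  Base: filing + 25 years → 8 December 2018.
  Clinical Review Extension: 760 days (within the 1312-day cap) → +760 days → 6 January 2021.
  Processing Delay Credit: +98 days → 14 April 2021.
Terminal disclaimer: RK-87084 expires on the earlier of 19 November 2022 and 14 April 2021.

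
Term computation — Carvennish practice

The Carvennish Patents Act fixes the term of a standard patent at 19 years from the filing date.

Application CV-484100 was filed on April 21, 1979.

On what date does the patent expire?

Filing date + 19 years → 21 April 1998.

1998-04-21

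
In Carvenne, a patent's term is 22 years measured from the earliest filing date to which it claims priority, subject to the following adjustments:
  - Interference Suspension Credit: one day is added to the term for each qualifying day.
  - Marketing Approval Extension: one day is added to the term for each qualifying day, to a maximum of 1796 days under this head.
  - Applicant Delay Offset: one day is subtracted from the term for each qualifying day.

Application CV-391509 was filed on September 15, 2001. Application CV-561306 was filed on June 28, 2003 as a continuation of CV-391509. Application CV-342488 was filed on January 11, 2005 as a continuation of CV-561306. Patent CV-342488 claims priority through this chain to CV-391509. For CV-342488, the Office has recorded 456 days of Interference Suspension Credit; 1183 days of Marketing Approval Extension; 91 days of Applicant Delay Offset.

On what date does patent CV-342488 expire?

2027-12-11

Earliest priority filing: 15 September 2001.
Base term: 15 September 2001 + 22 years → 15 September 2023.
Interference Suspension Credit: +456 days → 14 December 2024.
Marketing Approval Extension: 1183 days (within the 1796-day cap) → +1183 days → 11 March 2028.
Applicant Delay Offset: −91 days → 11 December 2027.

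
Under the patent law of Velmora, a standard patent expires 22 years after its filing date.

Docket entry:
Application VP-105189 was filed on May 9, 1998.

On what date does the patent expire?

May 9, 2020

Filing date + 22 years → 9 May 2020.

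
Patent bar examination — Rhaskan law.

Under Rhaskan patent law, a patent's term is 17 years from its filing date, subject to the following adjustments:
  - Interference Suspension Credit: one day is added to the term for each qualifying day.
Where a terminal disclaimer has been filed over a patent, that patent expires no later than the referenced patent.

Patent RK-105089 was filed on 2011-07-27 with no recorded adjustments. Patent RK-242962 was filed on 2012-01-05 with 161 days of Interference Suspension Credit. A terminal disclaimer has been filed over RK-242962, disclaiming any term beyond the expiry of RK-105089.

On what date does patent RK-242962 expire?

Natural term of RK-242962:
  Base: filing + 17 years → 5 January 2029.
  Interference Suspension Credit: +161 days → 15 June 2029.
Expiry of referenced patent RK-105089:
  Base: filing + 17 years → 27 July 2028.
Terminal disclaimer: RK-242962 expires on the earlier of 15 June 2029 and 27 July 2028.

2028-07-27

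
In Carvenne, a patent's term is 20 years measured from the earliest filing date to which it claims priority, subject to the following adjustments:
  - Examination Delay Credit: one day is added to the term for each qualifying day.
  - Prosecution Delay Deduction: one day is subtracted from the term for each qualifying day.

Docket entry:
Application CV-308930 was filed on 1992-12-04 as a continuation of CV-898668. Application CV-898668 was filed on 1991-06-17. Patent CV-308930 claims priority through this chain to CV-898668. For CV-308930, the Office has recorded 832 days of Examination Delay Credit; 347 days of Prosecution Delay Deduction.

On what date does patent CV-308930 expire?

Earliest priority filing: 17 June 1991.
Base term: 17 June 1991 + 20 years → 17 June 2011.
Examination Delay Credit: +832 days → 26 September 2013.
Prosecution Delay Deduction: −347 days → 14 October 2012.

October 14, 2012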